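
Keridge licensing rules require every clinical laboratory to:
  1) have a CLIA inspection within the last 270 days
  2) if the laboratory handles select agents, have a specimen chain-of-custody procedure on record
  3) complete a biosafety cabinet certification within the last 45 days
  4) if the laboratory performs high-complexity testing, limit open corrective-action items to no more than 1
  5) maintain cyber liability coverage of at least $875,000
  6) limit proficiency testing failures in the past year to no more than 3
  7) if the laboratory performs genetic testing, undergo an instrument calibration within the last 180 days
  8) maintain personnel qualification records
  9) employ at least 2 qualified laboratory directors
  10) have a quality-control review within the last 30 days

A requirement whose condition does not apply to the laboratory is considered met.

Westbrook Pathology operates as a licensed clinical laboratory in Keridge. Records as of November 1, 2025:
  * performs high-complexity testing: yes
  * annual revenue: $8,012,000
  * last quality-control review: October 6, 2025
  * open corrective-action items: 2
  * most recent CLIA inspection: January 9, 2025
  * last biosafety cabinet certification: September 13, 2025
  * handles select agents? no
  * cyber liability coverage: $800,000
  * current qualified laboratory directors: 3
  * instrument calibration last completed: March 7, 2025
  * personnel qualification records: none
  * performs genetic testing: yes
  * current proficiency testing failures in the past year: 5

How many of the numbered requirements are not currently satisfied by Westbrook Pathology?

1. CLIA inspection 296 days ago vs limit 270 → not met
2. condition 'handles select agents' does not hold → requirement n/a → met
3. biosafety cabinet certification 49 days ago vs limit 45 → not met
4. condition 'performs high-complexity testing' holds; open corrective-action items 2 > 1 → not met
5. cyber liability coverage $800,000 < $875,000 → not met
6. proficiency testing failures in the past year 5 > 3 → not met
7. condition 'performs genetic testing' holds; instrument calibration 239 days ago vs limit 180 → not met
8. personnel qualification records absent → not met
9. qualified laboratory directors 3 ≥ 2 → met
10. quality-control review 26 days ago vs limit 30 → met
Not met: 7 of 10

7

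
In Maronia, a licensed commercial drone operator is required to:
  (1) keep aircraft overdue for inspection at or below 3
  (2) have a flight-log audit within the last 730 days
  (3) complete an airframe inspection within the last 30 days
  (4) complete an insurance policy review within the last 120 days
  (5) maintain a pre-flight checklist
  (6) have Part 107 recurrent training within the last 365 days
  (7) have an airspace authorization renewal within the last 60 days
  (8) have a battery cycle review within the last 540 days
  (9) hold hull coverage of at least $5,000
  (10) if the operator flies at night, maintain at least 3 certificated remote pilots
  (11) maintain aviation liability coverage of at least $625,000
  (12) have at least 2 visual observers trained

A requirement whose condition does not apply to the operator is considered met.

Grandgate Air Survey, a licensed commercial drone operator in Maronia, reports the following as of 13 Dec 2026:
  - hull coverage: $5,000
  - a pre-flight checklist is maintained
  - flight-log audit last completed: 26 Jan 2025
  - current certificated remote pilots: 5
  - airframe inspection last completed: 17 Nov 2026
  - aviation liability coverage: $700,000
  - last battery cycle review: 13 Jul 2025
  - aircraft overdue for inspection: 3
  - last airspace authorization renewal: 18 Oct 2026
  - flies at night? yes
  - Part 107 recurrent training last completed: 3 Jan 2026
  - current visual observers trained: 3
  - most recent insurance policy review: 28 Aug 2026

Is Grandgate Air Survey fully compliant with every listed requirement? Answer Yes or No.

1. aircraft overdue for inspection 3 ≤ 3 → met
2. flight-log audit 686 days ago vs limit 730 → met
3. airframe inspection 26 days ago vs limit 30 → met
4. insurance policy review 107 days ago vs limit 120 → met
5. pre-flight checklist present → met
6. Part 107 recurrent training 344 days ago vs limit 365 → met
7. airspace authorization renewal 56 days ago vs limit 60 → met
8. battery cycle review 518 days ago vs limit 540 → met
9. hull coverage $5,000 ≥ $5,000 → met
10. condition 'flies at night' holds; certificated remote pilots 5 ≥ 3 → met
11. aviation liability coverage $700,000 ≥ $625,000 → met
12. visual observers trained 3 ≥ 2 → met
All met.

Yes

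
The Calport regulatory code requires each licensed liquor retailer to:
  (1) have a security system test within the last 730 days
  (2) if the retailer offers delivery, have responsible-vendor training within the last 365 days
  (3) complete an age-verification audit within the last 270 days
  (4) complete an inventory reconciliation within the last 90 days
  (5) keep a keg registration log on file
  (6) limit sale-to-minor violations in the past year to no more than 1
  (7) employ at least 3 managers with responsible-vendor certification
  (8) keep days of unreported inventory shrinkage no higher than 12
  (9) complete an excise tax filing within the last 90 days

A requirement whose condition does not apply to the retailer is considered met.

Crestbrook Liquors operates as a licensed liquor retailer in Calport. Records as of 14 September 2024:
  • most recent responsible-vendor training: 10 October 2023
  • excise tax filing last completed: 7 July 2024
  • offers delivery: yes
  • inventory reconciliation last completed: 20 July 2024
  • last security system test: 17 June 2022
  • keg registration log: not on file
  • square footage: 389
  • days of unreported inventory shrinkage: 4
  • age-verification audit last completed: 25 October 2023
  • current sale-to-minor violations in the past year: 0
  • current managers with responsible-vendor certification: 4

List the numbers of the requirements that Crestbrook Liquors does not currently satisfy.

1, 3, 5

1. security system test 820 days ago vs limit 730 → not met
2. condition 'offers delivery' holds; responsible-vendor training 340 days ago vs limit 365 → met
3. age-verification audit 325 days ago vs limit 270 → not met
4. inventory reconciliation 56 days ago vs limit 90 → met
5. keg registration log absent → not met
6. sale-to-minor violations in the past year 0 ≤ 1 → met
7. managers with responsible-vendor certification 4 ≥ 3 → met
8. days of unreported inventory shrinkage 4 ≤ 12 → met
9. excise tax filing 69 days ago vs limit 90 → met
Not met: 1, 3, 5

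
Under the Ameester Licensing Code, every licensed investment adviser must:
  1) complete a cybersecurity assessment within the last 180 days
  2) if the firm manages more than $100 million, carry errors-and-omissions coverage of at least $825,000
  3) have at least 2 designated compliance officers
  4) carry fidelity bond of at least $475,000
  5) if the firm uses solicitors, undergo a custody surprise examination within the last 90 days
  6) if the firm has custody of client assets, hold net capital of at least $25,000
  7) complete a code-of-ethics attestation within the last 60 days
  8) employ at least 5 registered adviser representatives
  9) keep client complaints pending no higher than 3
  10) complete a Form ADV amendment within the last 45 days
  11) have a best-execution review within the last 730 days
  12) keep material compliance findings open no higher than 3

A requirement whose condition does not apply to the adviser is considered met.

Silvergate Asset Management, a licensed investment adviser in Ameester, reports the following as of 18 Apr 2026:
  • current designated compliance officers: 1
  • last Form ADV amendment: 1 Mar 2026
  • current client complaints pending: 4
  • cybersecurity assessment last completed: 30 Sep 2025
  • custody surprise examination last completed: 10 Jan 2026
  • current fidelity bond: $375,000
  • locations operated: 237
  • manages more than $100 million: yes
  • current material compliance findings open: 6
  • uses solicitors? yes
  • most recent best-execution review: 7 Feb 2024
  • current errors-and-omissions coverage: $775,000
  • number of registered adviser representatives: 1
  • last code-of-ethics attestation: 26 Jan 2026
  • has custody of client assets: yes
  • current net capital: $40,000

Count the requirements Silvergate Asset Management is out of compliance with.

1. cybersecurity assessment 200 days ago vs limit 180 → not met
2. condition 'manages more than $100 million' holds; errors-and-omissions coverage $775,000 < $825,000 → not met
3. designated compliance officers 1 < 2 → not met
4. fidelity bond $375,000 < $475,000 → not met
5. condition 'uses solicitors' holds; custody surprise examination 98 days ago vs limit 90 → not met
6. condition 'has custody of client assets' holds; net capital $40,000 ≥ $25,000 → met
7. code-of-ethics attestation 82 days ago vs limit 60 → not met
8. registered adviser representatives 1 < 5 → not met
9. client complaints pending 4 > 3 → not met
10. Form ADV amendment 48 days ago vs limit 45 → not met
11. best-execution review 801 days ago vs limit 730 → not met
12. material compliance findings open 6 > 3 → not met
Not met: 11 of 12

11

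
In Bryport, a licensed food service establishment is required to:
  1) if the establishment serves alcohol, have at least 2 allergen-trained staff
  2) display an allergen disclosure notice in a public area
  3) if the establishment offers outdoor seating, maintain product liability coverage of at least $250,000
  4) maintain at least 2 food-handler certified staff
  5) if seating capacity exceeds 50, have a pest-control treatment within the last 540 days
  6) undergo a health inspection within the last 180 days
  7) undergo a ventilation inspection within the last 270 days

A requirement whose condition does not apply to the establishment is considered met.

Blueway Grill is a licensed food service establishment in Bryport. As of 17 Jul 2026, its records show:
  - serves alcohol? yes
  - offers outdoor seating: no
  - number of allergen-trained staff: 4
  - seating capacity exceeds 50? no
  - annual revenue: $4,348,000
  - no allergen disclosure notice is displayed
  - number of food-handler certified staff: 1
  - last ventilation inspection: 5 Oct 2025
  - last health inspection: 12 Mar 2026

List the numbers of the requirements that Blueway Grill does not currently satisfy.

1. condition 'serves alcohol' holds; allergen-trained staff 4 ≥ 2 → met
2. allergen disclosure notice absent → not met
3. condition 'offers outdoor seating' does not hold → requirement n/a → met
4. food-handler certified staff 1 < 2 → not met
5. condition 'seating capacity exceeds 50' does not hold → requirement n/a → met
6. health inspection 127 days ago vs limit 180 → met
7. ventilation inspection 285 days ago vs limit 270 → not met
Not met: 2, 4, 7

2, 4, 7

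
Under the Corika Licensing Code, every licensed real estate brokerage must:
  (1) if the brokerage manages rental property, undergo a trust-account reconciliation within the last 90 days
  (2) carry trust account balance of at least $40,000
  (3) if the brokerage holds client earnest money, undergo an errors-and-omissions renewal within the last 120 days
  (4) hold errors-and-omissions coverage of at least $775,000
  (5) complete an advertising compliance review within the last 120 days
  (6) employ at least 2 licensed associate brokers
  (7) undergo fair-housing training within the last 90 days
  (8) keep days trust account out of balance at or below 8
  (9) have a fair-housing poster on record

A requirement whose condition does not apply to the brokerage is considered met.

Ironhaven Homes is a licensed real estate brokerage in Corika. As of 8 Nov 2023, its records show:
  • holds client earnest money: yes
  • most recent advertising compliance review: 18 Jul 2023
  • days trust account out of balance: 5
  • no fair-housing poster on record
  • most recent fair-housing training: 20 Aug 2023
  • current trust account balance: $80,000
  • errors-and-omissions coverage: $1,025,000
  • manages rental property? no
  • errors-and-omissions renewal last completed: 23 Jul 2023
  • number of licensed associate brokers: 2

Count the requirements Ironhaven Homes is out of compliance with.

1

1. condition 'manages rental property' does not hold → requirement n/a → met
2. trust account balance $80,000 ≥ $40,000 → met
3. condition 'holds client earnest money' holds; errors-and-omissions renewal 108 days ago vs limit 120 → met
4. errors-and-omissions coverage $1,025,000 ≥ $775,000 → met
5. advertising compliance review 113 days ago vs limit 120 → met
6. licensed associate brokers 2 ≥ 2 → met
7. fair-housing training 80 days ago vs limit 90 → met
8. days trust account out of balance 5 ≤ 8 → met
9. fair-housing poster absent → not met
Not met: 1 of 9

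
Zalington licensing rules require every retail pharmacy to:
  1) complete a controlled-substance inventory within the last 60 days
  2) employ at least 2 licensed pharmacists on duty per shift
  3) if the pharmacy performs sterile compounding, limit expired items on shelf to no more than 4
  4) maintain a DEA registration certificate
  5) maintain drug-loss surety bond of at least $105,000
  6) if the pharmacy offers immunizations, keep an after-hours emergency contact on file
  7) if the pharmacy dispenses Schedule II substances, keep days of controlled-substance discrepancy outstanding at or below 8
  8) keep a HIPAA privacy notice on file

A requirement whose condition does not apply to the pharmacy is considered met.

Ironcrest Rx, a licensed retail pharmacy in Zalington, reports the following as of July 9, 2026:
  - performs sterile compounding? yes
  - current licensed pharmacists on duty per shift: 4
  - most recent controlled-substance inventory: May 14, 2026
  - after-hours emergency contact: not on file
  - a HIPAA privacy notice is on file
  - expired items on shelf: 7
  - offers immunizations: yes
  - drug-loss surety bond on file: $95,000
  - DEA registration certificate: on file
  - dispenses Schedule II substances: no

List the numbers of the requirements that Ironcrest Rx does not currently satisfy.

1. controlled-substance inventory 56 days ago vs limit 60 → met
2. licensed pharmacists on duty per shift 4 ≥ 2 → met
3. condition 'performs sterile compounding' holds; expired items on shelf 7 > 4 → not met
4. DEA registration certificate present → met
5. drug-loss surety bond $95,000 < $105,000 → not met
6. condition 'offers immunizations' holds; after-hours emergency contact absent → not met
7. condition 'dispenses Schedule II substances' does not hold → requirement n/a → met
8. HIPAA privacy notice present → met
Not met: 3, 5, 6

3, 5, 6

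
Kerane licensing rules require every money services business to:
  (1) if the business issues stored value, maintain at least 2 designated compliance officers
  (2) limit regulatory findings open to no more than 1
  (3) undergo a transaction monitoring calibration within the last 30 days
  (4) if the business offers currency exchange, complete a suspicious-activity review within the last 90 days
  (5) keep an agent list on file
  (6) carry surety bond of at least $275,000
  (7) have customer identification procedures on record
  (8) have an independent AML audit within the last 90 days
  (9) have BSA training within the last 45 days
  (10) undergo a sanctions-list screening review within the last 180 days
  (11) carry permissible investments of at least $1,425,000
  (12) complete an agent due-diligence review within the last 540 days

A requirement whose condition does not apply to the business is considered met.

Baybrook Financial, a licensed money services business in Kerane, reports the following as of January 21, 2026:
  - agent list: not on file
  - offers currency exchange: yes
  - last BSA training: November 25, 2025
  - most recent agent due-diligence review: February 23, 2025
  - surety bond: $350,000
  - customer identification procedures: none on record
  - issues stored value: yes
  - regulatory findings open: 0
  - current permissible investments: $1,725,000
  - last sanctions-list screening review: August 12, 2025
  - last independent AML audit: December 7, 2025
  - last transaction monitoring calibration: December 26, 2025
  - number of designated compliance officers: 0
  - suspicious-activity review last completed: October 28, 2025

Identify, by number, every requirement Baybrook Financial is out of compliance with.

1, 5, 7, 9

1. condition 'issues stored value' holds; designated compliance officers 0 < 2 → not met
2. regulatory findings open 0 ≤ 1 → met
3. transaction monitoring calibration 26 days ago vs limit 30 → met
4. condition 'offers currency exchange' holds; suspicious-activity review 85 days ago vs limit 90 → met
5. agent list absent → not met
6. surety bond $350,000 ≥ $275,000 → met
7. customer identification procedures absent → not met
8. independent AML audit 45 days ago vs limit 90 → met
9. BSA training 57 days ago vs limit 45 → not met
10. sanctions-list screening review 162 days ago vs limit 180 → met
11. permissible investments $1,725,000 ≥ $1,425,000 → met
12. agent due-diligence review 332 days ago vs limit 540 → met
Not met: 1, 5, 7, 9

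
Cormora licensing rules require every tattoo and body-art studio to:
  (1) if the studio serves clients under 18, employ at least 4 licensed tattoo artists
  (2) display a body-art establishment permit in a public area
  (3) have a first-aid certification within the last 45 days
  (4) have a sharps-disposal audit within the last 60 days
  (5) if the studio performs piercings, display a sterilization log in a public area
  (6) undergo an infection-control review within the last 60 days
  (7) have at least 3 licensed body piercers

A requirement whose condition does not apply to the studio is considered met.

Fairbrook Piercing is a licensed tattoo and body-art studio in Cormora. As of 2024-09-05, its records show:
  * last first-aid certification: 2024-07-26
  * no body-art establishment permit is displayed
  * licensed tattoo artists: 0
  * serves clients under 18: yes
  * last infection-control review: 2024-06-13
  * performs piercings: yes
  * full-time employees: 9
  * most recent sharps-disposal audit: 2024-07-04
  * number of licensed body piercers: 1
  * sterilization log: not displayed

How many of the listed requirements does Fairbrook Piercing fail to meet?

1. condition 'serves clients under 18' holds; licensed tattoo artists 0 < 4 → not met
2. body-art establishment permit absent → not met
3. first-aid certification 41 days ago vs limit 45 → met
4. sharps-disposal audit 63 days ago vs limit 60 → not met
5. condition 'performs piercings' holds; sterilization log absent → not met
6. infection-control review 84 days ago vs limit 60 → not met
7. licensed body piercers 1 < 3 → not met
Not met: 6 of 7

6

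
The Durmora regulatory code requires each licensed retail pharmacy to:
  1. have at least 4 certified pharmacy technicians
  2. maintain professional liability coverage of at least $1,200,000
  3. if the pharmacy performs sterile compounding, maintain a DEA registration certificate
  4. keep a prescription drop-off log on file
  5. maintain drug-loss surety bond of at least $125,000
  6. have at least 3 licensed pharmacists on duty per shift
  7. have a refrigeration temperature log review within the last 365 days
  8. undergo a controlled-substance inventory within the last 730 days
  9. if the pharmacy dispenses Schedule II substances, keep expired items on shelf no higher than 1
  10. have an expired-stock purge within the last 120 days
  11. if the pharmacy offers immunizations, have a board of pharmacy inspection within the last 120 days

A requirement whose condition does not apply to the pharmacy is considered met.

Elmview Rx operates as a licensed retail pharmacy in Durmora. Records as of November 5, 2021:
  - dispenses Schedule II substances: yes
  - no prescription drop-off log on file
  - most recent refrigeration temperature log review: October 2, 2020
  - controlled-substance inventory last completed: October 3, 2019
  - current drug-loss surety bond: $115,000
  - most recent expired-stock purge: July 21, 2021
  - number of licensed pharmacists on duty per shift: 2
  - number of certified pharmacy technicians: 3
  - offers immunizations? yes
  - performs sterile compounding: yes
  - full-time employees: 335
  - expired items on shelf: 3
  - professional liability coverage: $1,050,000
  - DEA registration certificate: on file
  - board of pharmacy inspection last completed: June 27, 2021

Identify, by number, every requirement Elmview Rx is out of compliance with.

1, 2, 4, 5, 6, 7, 8, 9, 11

1. certified pharmacy technicians 3 < 4 → not met
2. professional liability coverage $1,050,000 < $1,200,000 → not met
3. condition 'performs sterile compounding' holds; DEA registration certificate present → met
4. prescription drop-off log absent → not met
5. drug-loss surety bond $115,000 < $125,000 → not met
6. licensed pharmacists on duty per shift 2 < 3 → not met
7. refrigeration temperature log review 399 days ago vs limit 365 → not met
8. controlled-substance inventory 764 days ago vs limit 730 → not met
9. condition 'dispenses Schedule II substances' holds; expired items on shelf 3 > 1 → not met
10. expired-stock purge 107 days ago vs limit 120 → met
11. condition 'offers immunizations' holds; board of pharmacy inspection 131 days ago vs limit 120 → not met
Not met: 1, 2, 4, 5, 6, 7, 8, 9, 11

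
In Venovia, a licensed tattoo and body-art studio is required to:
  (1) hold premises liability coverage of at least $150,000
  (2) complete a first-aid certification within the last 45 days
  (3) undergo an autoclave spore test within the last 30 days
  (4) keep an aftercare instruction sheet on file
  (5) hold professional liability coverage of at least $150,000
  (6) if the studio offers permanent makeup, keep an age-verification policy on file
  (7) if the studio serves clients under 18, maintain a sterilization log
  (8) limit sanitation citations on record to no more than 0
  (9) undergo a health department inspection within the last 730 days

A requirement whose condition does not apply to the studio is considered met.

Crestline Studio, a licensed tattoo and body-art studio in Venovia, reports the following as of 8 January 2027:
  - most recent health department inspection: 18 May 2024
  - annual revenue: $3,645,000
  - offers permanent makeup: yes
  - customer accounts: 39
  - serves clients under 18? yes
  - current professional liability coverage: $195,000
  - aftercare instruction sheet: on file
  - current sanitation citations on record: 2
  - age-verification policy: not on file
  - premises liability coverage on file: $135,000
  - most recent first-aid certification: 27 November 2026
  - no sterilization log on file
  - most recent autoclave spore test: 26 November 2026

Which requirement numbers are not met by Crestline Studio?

1. premises liability coverage $135,000 < $150,000 → not met
2. first-aid certification 42 days ago vs limit 45 → met
3. autoclave spore test 43 days ago vs limit 30 → not met
4. aftercare instruction sheet present → met
5. professional liability coverage $195,000 ≥ $150,000 → met
6. condition 'offers permanent makeup' holds; age-verification policy absent → not met
7. condition 'serves clients under 18' holds; sterilization log absent → not met
8. sanitation citations on record 2 > 0 → not met
9. health department inspection 965 days ago vs limit 730 → not met
Not met: 1, 3, 6, 7, 8, 9

1, 3, 6, 7, 8, 9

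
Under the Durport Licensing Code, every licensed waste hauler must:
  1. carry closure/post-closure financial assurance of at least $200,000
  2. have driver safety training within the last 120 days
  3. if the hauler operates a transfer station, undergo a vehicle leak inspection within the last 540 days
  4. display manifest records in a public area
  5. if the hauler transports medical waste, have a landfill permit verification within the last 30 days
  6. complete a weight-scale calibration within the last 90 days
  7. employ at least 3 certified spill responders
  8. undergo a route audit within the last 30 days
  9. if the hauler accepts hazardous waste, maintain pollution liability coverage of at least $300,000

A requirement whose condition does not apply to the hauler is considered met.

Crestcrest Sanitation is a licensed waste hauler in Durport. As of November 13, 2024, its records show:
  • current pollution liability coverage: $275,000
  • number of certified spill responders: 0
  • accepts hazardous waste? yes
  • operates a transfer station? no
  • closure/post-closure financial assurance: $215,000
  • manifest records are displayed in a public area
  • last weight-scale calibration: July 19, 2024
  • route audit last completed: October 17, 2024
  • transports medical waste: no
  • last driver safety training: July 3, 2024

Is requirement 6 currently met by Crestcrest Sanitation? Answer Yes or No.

No

6. weight-scale calibration 117 days ago vs limit 90 → not met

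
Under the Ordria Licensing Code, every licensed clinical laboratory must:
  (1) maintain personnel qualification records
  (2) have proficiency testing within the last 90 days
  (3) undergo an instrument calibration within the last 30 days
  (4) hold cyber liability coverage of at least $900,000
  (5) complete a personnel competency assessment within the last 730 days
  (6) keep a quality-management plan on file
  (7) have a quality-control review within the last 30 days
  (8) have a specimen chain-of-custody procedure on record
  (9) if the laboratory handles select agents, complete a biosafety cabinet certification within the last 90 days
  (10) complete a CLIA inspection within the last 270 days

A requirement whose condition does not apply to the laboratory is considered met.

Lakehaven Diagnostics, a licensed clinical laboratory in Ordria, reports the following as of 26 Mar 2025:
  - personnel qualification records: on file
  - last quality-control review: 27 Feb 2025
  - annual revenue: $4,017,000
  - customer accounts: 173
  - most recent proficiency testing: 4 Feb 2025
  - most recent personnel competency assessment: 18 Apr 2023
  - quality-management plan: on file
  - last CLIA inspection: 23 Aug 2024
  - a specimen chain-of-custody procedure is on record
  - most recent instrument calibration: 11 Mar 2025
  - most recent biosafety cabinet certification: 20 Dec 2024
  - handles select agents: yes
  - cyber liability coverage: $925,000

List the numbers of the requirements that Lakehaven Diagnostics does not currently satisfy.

9

1. personnel qualification records present → met
2. proficiency testing 50 days ago vs limit 90 → met
3. instrument calibration 15 days ago vs limit 30 → met
4. cyber liability coverage $925,000 ≥ $900,000 → met
5. personnel competency assessment 708 days ago vs limit 730 → met
6. quality-management plan present → met
7. quality-control review 27 days ago vs limit 30 → met
8. specimen chain-of-custody procedure present → met
9. condition 'handles select agents' holds; biosafety cabinet certification 96 days ago vs limit 90 → not met
10. CLIA inspection 215 days ago vs limit 270 → met
Not met: 9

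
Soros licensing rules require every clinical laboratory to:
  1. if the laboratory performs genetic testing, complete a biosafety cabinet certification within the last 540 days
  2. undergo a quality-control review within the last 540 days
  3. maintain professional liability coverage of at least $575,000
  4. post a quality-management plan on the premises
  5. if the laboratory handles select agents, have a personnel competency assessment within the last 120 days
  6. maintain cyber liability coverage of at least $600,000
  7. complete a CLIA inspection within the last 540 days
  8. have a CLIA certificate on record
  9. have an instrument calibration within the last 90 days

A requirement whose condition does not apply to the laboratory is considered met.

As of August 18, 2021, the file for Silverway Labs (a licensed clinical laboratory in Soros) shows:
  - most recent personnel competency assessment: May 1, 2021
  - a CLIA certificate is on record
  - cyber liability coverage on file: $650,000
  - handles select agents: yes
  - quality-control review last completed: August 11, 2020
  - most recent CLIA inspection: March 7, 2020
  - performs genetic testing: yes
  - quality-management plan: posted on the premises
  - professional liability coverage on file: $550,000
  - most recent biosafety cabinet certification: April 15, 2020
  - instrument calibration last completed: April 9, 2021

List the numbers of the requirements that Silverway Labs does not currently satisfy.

1. condition 'performs genetic testing' holds; biosafety cabinet certification 490 days ago vs limit 540 → met
2. quality-control review 372 days ago vs limit 540 → met
3. professional liability coverage $550,000 < $575,000 → not met
4. quality-management plan present → met
5. condition 'handles select agents' holds; personnel competency assessment 109 days ago vs limit 120 → met
6. cyber liability coverage $650,000 ≥ $600,000 → met
7. CLIA inspection 529 days ago vs limit 540 → met
8. CLIA certificate present → met
9. instrument calibration 131 days ago vs limit 90 → not met
Not met: 3, 9

3, 9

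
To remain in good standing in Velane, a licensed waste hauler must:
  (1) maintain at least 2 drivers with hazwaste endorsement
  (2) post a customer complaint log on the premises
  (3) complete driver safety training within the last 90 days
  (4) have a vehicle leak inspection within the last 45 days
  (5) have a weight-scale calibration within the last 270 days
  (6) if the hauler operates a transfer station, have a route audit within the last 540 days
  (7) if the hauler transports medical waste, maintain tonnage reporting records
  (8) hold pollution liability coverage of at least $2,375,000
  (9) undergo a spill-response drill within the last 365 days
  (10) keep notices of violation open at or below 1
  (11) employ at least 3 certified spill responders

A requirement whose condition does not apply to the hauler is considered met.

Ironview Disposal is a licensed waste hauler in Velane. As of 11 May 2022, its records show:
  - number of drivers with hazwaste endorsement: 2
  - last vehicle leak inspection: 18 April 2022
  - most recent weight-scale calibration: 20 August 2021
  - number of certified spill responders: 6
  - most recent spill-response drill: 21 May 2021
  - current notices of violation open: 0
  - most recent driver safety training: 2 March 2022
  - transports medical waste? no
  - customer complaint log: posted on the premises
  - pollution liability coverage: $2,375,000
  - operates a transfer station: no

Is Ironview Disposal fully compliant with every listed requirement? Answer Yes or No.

Yes

1. drivers with hazwaste endorsement 2 ≥ 2 → met
2. customer complaint log present → met
3. driver safety training 70 days ago vs limit 90 → met
4. vehicle leak inspection 23 days ago vs limit 45 → met
5. weight-scale calibration 264 days ago vs limit 270 → met
6. condition 'operates a transfer station' does not hold → requirement n/a → met
7. condition 'transports medical waste' does not hold → requirement n/a → met
8. pollution liability coverage $2,375,000 ≥ $2,375,000 → met
9. spill-response drill 355 days ago vs limit 365 → met
10. notices of violation open 0 ≤ 1 → met
11. certified spill responders 6 ≥ 3 → met
All met.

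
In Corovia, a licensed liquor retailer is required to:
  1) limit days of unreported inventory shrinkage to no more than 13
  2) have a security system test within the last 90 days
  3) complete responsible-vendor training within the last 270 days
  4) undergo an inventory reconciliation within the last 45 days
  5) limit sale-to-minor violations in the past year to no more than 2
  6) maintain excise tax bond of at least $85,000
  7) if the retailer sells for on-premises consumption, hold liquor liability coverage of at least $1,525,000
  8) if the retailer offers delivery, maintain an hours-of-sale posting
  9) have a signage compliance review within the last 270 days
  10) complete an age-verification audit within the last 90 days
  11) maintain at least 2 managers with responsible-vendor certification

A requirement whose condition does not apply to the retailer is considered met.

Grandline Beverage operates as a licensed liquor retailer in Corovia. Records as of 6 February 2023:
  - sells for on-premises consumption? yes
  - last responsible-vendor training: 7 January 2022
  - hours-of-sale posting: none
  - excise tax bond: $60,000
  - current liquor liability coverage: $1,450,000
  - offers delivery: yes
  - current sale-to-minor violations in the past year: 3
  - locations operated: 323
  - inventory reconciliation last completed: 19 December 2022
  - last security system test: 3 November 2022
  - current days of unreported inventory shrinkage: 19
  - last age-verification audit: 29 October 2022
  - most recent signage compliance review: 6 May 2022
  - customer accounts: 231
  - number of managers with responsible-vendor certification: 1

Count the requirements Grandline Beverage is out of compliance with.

1. days of unreported inventory shrinkage 19 > 13 → not met
2. security system test 95 days ago vs limit 90 → not met
3. responsible-vendor training 395 days ago vs limit 270 → not met
4. inventory reconciliation 49 days ago vs limit 45 → not met
5. sale-to-minor violations in the past year 3 > 2 → not met
6. excise tax bond $60,000 < $85,000 → not met
7. condition 'sells for on-premises consumption' holds; liquor liability coverage $1,450,000 < $1,525,000 → not met
8. condition 'offers delivery' holds; hours-of-sale posting absent → not met
9. signage compliance review 276 days ago vs limit 270 → not met
10. age-verification audit 100 days ago vs limit 90 → not met
11. managers with responsible-vendor certification 1 < 2 → not met
Not met: 11 of 11

11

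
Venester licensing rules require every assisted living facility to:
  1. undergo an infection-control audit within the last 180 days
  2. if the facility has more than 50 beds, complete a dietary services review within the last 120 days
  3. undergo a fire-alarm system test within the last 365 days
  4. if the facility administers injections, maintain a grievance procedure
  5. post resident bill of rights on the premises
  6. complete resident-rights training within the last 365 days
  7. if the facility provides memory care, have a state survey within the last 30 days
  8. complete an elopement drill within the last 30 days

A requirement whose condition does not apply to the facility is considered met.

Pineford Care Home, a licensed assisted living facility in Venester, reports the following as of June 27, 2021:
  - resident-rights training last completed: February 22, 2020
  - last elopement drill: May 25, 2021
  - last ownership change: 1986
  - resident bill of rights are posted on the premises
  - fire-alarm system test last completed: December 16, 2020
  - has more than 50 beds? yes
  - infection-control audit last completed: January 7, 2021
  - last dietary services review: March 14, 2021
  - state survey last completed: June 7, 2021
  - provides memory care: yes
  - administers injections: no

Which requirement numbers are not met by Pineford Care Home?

1. infection-control audit 171 days ago vs limit 180 → met
2. condition 'has more than 50 beds' holds; dietary services review 105 days ago vs limit 120 → met
3. fire-alarm system test 193 days ago vs limit 365 → met
4. condition 'administers injections' does not hold → requirement n/a → met
5. resident bill of rights present → met
6. resident-rights training 491 days ago vs limit 365 → not met
7. condition 'provides memory care' holds; state survey 20 days ago vs limit 30 → met
8. elopement drill 33 days ago vs limit 30 → not met
Not met: 6, 8

6, 8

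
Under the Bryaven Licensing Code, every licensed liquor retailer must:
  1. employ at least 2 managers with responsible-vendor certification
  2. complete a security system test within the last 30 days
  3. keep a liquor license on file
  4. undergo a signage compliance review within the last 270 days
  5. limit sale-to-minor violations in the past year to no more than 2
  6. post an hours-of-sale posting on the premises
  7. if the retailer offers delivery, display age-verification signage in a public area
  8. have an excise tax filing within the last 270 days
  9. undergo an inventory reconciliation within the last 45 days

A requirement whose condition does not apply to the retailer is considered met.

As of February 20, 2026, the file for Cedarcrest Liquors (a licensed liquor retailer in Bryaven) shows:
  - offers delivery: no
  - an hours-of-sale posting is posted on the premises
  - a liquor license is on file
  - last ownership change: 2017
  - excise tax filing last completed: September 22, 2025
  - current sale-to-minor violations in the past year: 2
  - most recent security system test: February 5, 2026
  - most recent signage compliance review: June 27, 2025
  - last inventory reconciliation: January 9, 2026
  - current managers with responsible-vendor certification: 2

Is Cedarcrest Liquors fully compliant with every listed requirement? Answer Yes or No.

Yes

1. managers with responsible-vendor certification 2 ≥ 2 → met
2. security system test 15 days ago vs limit 30 → met
3. liquor license present → met
4. signage compliance review 238 days ago vs limit 270 → met
5. sale-to-minor violations in the past year 2 ≤ 2 → met
6. hours-of-sale posting present → met
7. condition 'offers delivery' does not hold → requirement n/a → met
8. excise tax filing 151 days ago vs limit 270 → met
9. inventory reconciliation 42 days ago vs limit 45 → met
All met.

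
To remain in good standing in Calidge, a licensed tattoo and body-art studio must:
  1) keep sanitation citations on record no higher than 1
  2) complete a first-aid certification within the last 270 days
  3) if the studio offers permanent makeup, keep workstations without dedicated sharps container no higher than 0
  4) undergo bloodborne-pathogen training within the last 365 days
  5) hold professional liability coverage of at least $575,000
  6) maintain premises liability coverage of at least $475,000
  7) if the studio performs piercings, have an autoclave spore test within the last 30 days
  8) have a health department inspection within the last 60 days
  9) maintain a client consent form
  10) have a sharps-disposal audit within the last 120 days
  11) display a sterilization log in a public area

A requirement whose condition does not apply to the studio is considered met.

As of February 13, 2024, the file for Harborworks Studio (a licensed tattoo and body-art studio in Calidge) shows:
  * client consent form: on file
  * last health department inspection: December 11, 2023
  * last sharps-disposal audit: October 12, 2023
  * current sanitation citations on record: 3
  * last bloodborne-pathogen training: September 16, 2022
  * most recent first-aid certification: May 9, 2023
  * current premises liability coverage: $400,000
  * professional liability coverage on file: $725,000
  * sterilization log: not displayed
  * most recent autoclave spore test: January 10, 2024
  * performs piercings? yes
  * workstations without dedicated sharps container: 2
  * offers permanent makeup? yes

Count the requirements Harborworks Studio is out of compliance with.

1. sanitation citations on record 3 > 1 → not met
2. first-aid certification 280 days ago vs limit 270 → not met
3. condition 'offers permanent makeup' holds; workstations without dedicated sharps container 2 > 0 → not met
4. bloodborne-pathogen training 515 days ago vs limit 365 → not met
5. professional liability coverage $725,000 ≥ $575,000 → met
6. premises liability coverage $400,000 < $475,000 → not met
7. condition 'performs piercings' holds; autoclave spore test 34 days ago vs limit 30 → not met
8. health department inspection 64 days ago vs limit 60 → not met
9. client consent form present → met
10. sharps-disposal audit 124 days ago vs limit 120 → not met
11. sterilization log absent → not met
Not met: 9 of 11

9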